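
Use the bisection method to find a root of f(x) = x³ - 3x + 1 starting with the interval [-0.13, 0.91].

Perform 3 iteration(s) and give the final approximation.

f(x) = x³ - 3x + 1
Initial interval: [-0.13, 0.91]

Iteration 1:
  c_1 = (-0.130000 + 0.910000)/2 = 0.390000
  f(c_1) = f(0.390000) = -0.110681
  f(a) × f(c) < 0, new interval: [-0.130000, 0.390000]
Iteration 2:
  c_2 = (-0.130000 + 0.390000)/2 = 0.130000
  f(c_2) = f(0.130000) = 0.612197
  f(a) × f(c) ≥ 0, new interval: [0.130000, 0.390000]
Iteration 3:
  c_3 = (0.130000 + 0.390000)/2 = 0.260000
  f(c_3) = f(0.260000) = 0.237576
  f(a) × f(c) ≥ 0, new interval: [0.260000, 0.390000]

After 3 iteration(s), the approximation is c_3 = 0.260000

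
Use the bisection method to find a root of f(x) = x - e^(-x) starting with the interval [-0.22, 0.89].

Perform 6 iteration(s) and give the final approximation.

f(x) = x - e^(-x)
Initial interval: [-0.22, 0.89]

Iteration 1:
  c_1 = (-0.220000 + 0.890000)/2 = 0.335000
  f(c_1) = f(0.335000) = -0.380338
  f(a) × f(c) ≥ 0, new interval: [0.335000, 0.890000]
Iteration 2:
  c_2 = (0.335000 + 0.890000)/2 = 0.612500
  f(c_2) = f(0.612500) = 0.070506
  f(a) × f(c) < 0, new interval: [0.335000, 0.612500]
Iteration 3:
  c_3 = (0.335000 + 0.612500)/2 = 0.473750
  f(c_3) = f(0.473750) = -0.148913
  f(a) × f(c) ≥ 0, new interval: [0.473750, 0.612500]
Iteration 4:
  c_4 = (0.473750 + 0.612500)/2 = 0.543125
  f(c_4) = f(0.543125) = -0.037805
  f(a) × f(c) ≥ 0, new interval: [0.543125, 0.612500]
Iteration 5:
  c_5 = (0.543125 + 0.612500)/2 = 0.577813
  f(c_5) = f(0.577813) = 0.016688
  f(a) × f(c) < 0, new interval: [0.543125, 0.577813]
Iteration 6:
  c_6 = (0.543125 + 0.577813)/2 = 0.560469
  f(c_6) = f(0.560469) = -0.010473
  f(a) × f(c) ≥ 0, new interval: [0.560469, 0.577813]

After 6 iteration(s), the approximation is c_6 = 0.560469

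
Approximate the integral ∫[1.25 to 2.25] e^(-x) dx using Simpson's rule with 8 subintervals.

f(x) = e^(-x)
a = 1.25, b = 2.25, n = 8
h = (b - a)/n = 0.125000

Simpson's rule: (h/3)[f(x₀) + 4f(x₁) + 2f(x₂) + ... + f(xₙ)]

x_0 = 1.2500, f(x_0) = 0.286505, coefficient = 1
x_1 = 1.3750, f(x_1) = 0.252840, coefficient = 4
x_2 = 1.5000, f(x_2) = 0.223130, coefficient = 2
x_3 = 1.6250, f(x_3) = 0.196912, coefficient = 4
x_4 = 1.7500, f(x_4) = 0.173774, coefficient = 2
x_5 = 1.8750, f(x_5) = 0.153355, coefficient = 4
x_6 = 2.0000, f(x_6) = 0.135335, coefficient = 2
x_7 = 2.1250, f(x_7) = 0.119433, coefficient = 4
x_8 = 2.2500, f(x_8) = 0.105399, coefficient = 1

I ≈ (0.125000/3) × 4.346540 = 0.181106
Exact value: 0.181106
Error: 0.000000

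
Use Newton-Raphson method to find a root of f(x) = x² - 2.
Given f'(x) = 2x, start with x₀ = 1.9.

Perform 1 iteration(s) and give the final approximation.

f(x) = x² - 2
f'(x) = 2x
x₀ = 1.9

Newton-Raphson formula: x_{n+1} = x_n - f(x_n)/f'(x_n)

Iteration 1:
  f(1.900000) = 1.610000
  f'(1.900000) = 3.800000
  x_1 = 1.900000 - 1.610000/3.800000 = 1.476316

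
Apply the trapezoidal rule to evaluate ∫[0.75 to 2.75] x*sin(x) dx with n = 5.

f(x) = x*sin(x)
a = 0.75, b = 2.75, n = 5
h = (b - a)/n = 0.400000

Trapezoidal rule: (h/2)[f(x₀) + 2f(x₁) + 2f(x₂) + ... + f(xₙ)]

x_0 = 0.7500, f(x_0) = 0.511229, coefficient = 1
x_1 = 1.1500, f(x_1) = 1.049679, coefficient = 2
x_2 = 1.5500, f(x_2) = 1.549665, coefficient = 2
x_3 = 1.9500, f(x_3) = 1.811471, coefficient = 2
x_4 = 2.3500, f(x_4) = 1.671962, coefficient = 2
x_5 = 2.7500, f(x_5) = 1.049568, coefficient = 1

I ≈ (0.400000/2) × 13.726351 = 2.745270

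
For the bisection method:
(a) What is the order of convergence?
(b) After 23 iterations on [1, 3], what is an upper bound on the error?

(a) Bisection has linear (order 1) convergence; the error is halved each step.

(b) Error bound = (b-a)/2^n = (3 - 1)/2^{23}
    = 2/2^{23}

(a) 1 (linear); (b) error ≤ 2.38e-07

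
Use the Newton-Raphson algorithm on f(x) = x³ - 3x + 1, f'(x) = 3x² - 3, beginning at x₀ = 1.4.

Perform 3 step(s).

f(x) = x³ - 3x + 1
f'(x) = 3x² - 3
x₀ = 1.4

Newton-Raphson formula: x_{n+1} = x_n - f(x_n)/f'(x_n)

Iteration 1:
  f(1.400000) = -0.456000
  f'(1.400000) = 2.880000
  x_1 = 1.400000 - (-0.456000)/2.880000 = 1.558333
Iteration 2:
  f(1.558333) = 0.109261
  f'(1.558333) = 4.285208
  x_2 = 1.558333 - 0.109261/4.285208 = 1.532836
Iteration 3:
  f(1.532836) = 0.003023
  f'(1.532836) = 4.048759
  x_3 = 1.532836 - 0.003023/4.048759 = 1.532090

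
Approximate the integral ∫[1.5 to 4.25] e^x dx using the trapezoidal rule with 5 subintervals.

f(x) = e^x
a = 1.5, b = 4.25, n = 5
h = (b - a)/n = 0.550000

Trapezoidal rule: (h/2)[f(x₀) + 2f(x₁) + 2f(x₂) + ... + f(xₙ)]

x_0 = 1.5000, f(x_0) = 4.481689, coefficient = 1
x_1 = 2.0500, f(x_1) = 7.767901, coefficient = 2
x_2 = 2.6000, f(x_2) = 13.463738, coefficient = 2
x_3 = 3.1500, f(x_3) = 23.336065, coefficient = 2
x_4 = 3.7000, f(x_4) = 40.447304, coefficient = 2
x_5 = 4.2500, f(x_5) = 70.105412, coefficient = 1

I ≈ (0.550000/2) × 244.617118 = 67.269707
Exact value: 65.623723
Error: 1.645984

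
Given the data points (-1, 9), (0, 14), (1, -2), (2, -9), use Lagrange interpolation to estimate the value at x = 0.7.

Lagrange interpolation formula:
P(x) = Σ yᵢ × Lᵢ(x)
where Lᵢ(x) = Π_{j≠i} (x - xⱼ)/(xᵢ - xⱼ)

L_0(0.7) = (0.7 - 0)/(-1 - 0) × (0.7 - 1)/(-1 - 1) × (0.7 - 2)/(-1 - 2) = -0.045500
L_1(0.7) = (0.7 - (-1))/(0 - (-1)) × (0.7 - 1)/(0 - 1) × (0.7 - 2)/(0 - 2) = 0.331500
L_2(0.7) = (0.7 - (-1))/(1 - (-1)) × (0.7 - 0)/(1 - 0) × (0.7 - 2)/(1 - 2) = 0.773500
L_3(0.7) = (0.7 - (-1))/(2 - (-1)) × (0.7 - 0)/(2 - 0) × (0.7 - 1)/(2 - 1) = -0.059500

P(0.7) = 9×L_0(0.7) + 14×L_1(0.7) + (-2)×L_2(0.7) + (-9)×L_3(0.7)
P(0.7) = 3.220000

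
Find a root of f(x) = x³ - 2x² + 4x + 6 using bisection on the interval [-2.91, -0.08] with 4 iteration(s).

f(x) = x³ - 2x² + 4x + 6
Initial interval: [-2.91, -0.08]

Iteration 1:
  c_1 = (-2.910000 + (-0.080000))/2 = -1.495000
  f(c_1) = f(-1.495000) = -7.791412
  f(a) × f(c) ≥ 0, new interval: [-1.495000, -0.080000]
Iteration 2:
  c_2 = (-1.495000 + (-0.080000))/2 = -0.787500
  f(c_2) = f(-0.787500) = 1.121314
  f(a) × f(c) < 0, new interval: [-1.495000, -0.787500]
Iteration 3:
  c_3 = (-1.495000 + (-0.787500))/2 = -1.141250
  f(c_3) = f(-1.141250) = -2.656326
  f(a) × f(c) ≥ 0, new interval: [-1.141250, -0.787500]
Iteration 4:
  c_4 = (-1.141250 + (-0.787500))/2 = -0.964375
  f(c_4) = f(-0.964375) = -0.614425
  f(a) × f(c) ≥ 0, new interval: [-0.964375, -0.787500]

After 4 iteration(s), the approximation is c_4 = -0.964375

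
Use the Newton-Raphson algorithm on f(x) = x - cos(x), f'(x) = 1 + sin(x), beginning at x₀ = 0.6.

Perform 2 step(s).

f(x) = x - cos(x)
f'(x) = 1 + sin(x)
x₀ = 0.6

Newton-Raphson formula: x_{n+1} = x_n - f(x_n)/f'(x_n)

Iteration 1:
  f(0.600000) = -0.225336
  f'(0.600000) = 1.564642
  x_1 = 0.600000 - (-0.225336)/1.564642 = 0.744017
Iteration 2:
  f(0.744017) = 0.008264
  f'(0.744017) = 1.677249
  x_2 = 0.744017 - 0.008264/1.677249 = 0.739090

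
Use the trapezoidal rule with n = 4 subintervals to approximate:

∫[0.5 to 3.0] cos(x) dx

f(x) = cos(x)
a = 0.5, b = 3.0, n = 4
h = (b - a)/n = 0.625000

Trapezoidal rule: (h/2)[f(x₀) + 2f(x₁) + 2f(x₂) + ... + f(xₙ)]

x_0 = 0.5000, f(x_0) = 0.877583, coefficient = 1
x_1 = 1.1250, f(x_1) = 0.431177, coefficient = 2
x_2 = 1.7500, f(x_2) = -0.178246, coefficient = 2
x_3 = 2.3750, f(x_3) = -0.720278, coefficient = 2
x_4 = 3.0000, f(x_4) = -0.989992, coefficient = 1

I ≈ (0.625000/2) × -1.047106 = -0.327221
Exact value: -0.338306
Error: 0.011085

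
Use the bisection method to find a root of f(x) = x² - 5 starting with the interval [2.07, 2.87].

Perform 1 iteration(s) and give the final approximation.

f(x) = x² - 5
Initial interval: [2.07, 2.87]

Iteration 1:
  c_1 = (2.070000 + 2.870000)/2 = 2.470000
  f(c_1) = f(2.470000) = 1.100900
  f(a) × f(c) < 0, new interval: [2.070000, 2.470000]

After 1 iteration(s), the approximation is c_1 = 2.470000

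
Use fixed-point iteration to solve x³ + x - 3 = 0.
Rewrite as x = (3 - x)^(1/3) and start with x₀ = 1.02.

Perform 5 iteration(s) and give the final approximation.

Equation: x³ + x - 3 = 0
Fixed-point form: x = (3 - x)^(1/3)
x₀ = 1.02

x_1 = g(1.020000) = 1.255707
x_2 = g(1.255707) = 1.203760
x_3 = g(1.203760) = 1.215593
x_4 = g(1.215593) = 1.212918
x_5 = g(1.212918) = 1.213523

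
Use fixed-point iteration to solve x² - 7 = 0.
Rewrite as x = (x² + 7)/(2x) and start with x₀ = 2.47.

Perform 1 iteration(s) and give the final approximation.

Equation: x² - 7 = 0
Fixed-point form: x = (x² + 7)/(2x)
x₀ = 2.47

x_1 = g(2.470000) = 2.652004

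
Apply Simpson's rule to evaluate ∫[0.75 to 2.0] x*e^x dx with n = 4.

f(x) = x*e^x
a = 0.75, b = 2.0, n = 4
h = (b - a)/n = 0.312500

Simpson's rule: (h/3)[f(x₀) + 4f(x₁) + 2f(x₂) + ... + f(xₙ)]

x_0 = 0.7500, f(x_0) = 1.587750, coefficient = 1
x_1 = 1.0625, f(x_1) = 3.074446, coefficient = 4
x_2 = 1.3750, f(x_2) = 5.438230, coefficient = 2
x_3 = 1.6875, f(x_3) = 9.122539, coefficient = 4
x_4 = 2.0000, f(x_4) = 14.778112, coefficient = 1

I ≈ (0.312500/3) × 76.030261 = 7.919819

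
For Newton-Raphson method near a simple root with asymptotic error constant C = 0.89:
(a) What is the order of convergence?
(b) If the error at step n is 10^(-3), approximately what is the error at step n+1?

(a) Newton-Raphson has quadratic (order 2) convergence near simple roots.
    This means |e_{n+1}| ≈ C|e_n|².

(b) With |e_n| = 10^(-3) and C = 0.89:
    |e_{n+1}| ≈ 0.89 × (10^(-3))² = 0.89 × 10^(-6)

(a) 2 (quadratic); (b) |e_{n+1}| ≈ 8.900e-07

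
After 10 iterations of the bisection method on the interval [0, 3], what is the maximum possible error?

Bisection error bound: |error| ≤ (b-a)/2^n
|error| ≤ (3 - 0)/2^10 = 3/2^10
|error| ≤ 0.0029296875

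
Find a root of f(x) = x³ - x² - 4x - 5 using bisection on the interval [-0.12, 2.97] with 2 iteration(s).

f(x) = x³ - x² - 4x - 5
Initial interval: [-0.12, 2.97]

Iteration 1:
  c_1 = (-0.120000 + 2.970000)/2 = 1.425000
  f(c_1) = f(1.425000) = -9.836984
  f(a) × f(c) ≥ 0, new interval: [1.425000, 2.970000]
Iteration 2:
  c_2 = (1.425000 + 2.970000)/2 = 2.197500
  f(c_2) = f(2.197500) = -8.007265
  f(a) × f(c) ≥ 0, new interval: [2.197500, 2.970000]

After 2 iteration(s), the approximation is c_2 = 2.197500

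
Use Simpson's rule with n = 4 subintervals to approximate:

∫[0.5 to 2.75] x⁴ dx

f(x) = x⁴
a = 0.5, b = 2.75, n = 4
h = (b - a)/n = 0.562500

Simpson's rule: (h/3)[f(x₀) + 4f(x₁) + 2f(x₂) + ... + f(xₙ)]

x_0 = 0.5000, f(x_0) = 0.062500, coefficient = 1
x_1 = 1.0625, f(x_1) = 1.274429, coefficient = 4
x_2 = 1.6250, f(x_2) = 6.972900, coefficient = 2
x_3 = 2.1875, f(x_3) = 22.897720, coefficient = 4
x_4 = 2.7500, f(x_4) = 57.191406, coefficient = 1

I ≈ (0.562500/3) × 167.888306 = 31.479057
Exact value: 31.449023
Error: 0.030034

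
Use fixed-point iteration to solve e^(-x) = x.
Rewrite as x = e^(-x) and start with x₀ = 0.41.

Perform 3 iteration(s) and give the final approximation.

Equation: e^(-x) = x
Fixed-point form: x = e^(-x)
x₀ = 0.41

x_1 = g(0.410000) = 0.663650
x_2 = g(0.663650) = 0.514968
x_3 = g(0.514968) = 0.597520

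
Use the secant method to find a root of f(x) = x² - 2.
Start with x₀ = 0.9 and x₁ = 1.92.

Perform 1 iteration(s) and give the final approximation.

f(x) = x² - 2
x₀ = 0.9, x₁ = 1.92

Secant formula: x_{n+1} = x_n - f(x_n)(x_n - x_{n-1})/(f(x_n) - f(x_{n-1}))

Iteration 1:
  f(0.900000) = -1.190000
  f(1.920000) = 1.686400
  x_2 = 1.920000 - 1.686400×(1.920000 - 0.900000)/(1.686400 - (-1.190000))
       = 1.321986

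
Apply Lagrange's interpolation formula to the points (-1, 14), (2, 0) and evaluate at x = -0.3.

Lagrange interpolation formula:
P(x) = Σ yᵢ × Lᵢ(x)
where Lᵢ(x) = Π_{j≠i} (x - xⱼ)/(xᵢ - xⱼ)

L_0(-0.3) = (-0.3 - 2)/(-1 - 2) = 0.766667
L_1(-0.3) = (-0.3 - (-1))/(2 - (-1)) = 0.233333

P(-0.3) = 14×L_0(-0.3) + 0×L_1(-0.3)
P(-0.3) = 10.733333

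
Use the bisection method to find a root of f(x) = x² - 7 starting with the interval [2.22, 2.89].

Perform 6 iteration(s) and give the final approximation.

f(x) = x² - 7
Initial interval: [2.22, 2.89]

Iteration 1:
  c_1 = (2.220000 + 2.890000)/2 = 2.555000
  f(c_1) = f(2.555000) = -0.471975
  f(a) × f(c) ≥ 0, new interval: [2.555000, 2.890000]
Iteration 2:
  c_2 = (2.555000 + 2.890000)/2 = 2.722500
  f(c_2) = f(2.722500) = 0.412006
  f(a) × f(c) < 0, new interval: [2.555000, 2.722500]
Iteration 3:
  c_3 = (2.555000 + 2.722500)/2 = 2.638750
  f(c_3) = f(2.638750) = -0.036998
  f(a) × f(c) ≥ 0, new interval: [2.638750, 2.722500]
Iteration 4:
  c_4 = (2.638750 + 2.722500)/2 = 2.680625
  f(c_4) = f(2.680625) = 0.185750
  f(a) × f(c) < 0, new interval: [2.638750, 2.680625]
Iteration 5:
  c_5 = (2.638750 + 2.680625)/2 = 2.659687
  f(c_5) = f(2.659687) = 0.073938
  f(a) × f(c) < 0, new interval: [2.638750, 2.659687]
Iteration 6:
  c_6 = (2.638750 + 2.659687)/2 = 2.649219
  f(c_6) = f(2.649219) = 0.018360
  f(a) × f(c) < 0, new interval: [2.638750, 2.649219]

After 6 iteration(s), the approximation is c_6 = 2.649219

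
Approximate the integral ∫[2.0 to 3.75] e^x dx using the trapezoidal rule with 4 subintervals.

f(x) = e^x
a = 2.0, b = 3.75, n = 4
h = (b - a)/n = 0.437500

Trapezoidal rule: (h/2)[f(x₀) + 2f(x₁) + 2f(x₂) + ... + f(xₙ)]

x_0 = 2.0000, f(x_0) = 7.389056, coefficient = 1
x_1 = 2.4375, f(x_1) = 11.444394, coefficient = 2
x_2 = 2.8750, f(x_2) = 17.725424, coefficient = 2
x_3 = 3.3125, f(x_3) = 27.453674, coefficient = 2
x_4 = 3.7500, f(x_4) = 42.521082, coefficient = 1

I ≈ (0.437500/2) × 163.157122 = 35.690620
Exact value: 35.132026
Error: 0.558595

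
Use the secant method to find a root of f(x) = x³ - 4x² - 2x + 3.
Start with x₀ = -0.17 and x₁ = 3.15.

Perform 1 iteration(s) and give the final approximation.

f(x) = x³ - 4x² - 2x + 3
x₀ = -0.17, x₁ = 3.15

Secant formula: x_{n+1} = x_n - f(x_n)(x_n - x_{n-1})/(f(x_n) - f(x_{n-1}))

Iteration 1:
  f(-0.170000) = 3.219487
  f(3.150000) = -11.734125
  x_2 = 3.150000 - (-11.734125)×(3.150000 - (-0.170000))/(-11.734125 - 3.219487)
       = 0.544790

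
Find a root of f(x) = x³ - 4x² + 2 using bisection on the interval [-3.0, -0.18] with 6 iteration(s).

f(x) = x³ - 4x² + 2
Initial interval: [-3.0, -0.18]

Iteration 1:
  c_1 = (-3.000000 + (-0.180000))/2 = -1.590000
  f(c_1) = f(-1.590000) = -12.132079
  f(a) × f(c) ≥ 0, new interval: [-1.590000, -0.180000]
Iteration 2:
  c_2 = (-1.590000 + (-0.180000))/2 = -0.885000
  f(c_2) = f(-0.885000) = -1.826054
  f(a) × f(c) ≥ 0, new interval: [-0.885000, -0.180000]
Iteration 3:
  c_3 = (-0.885000 + (-0.180000))/2 = -0.532500
  f(c_3) = f(-0.532500) = 0.714781
  f(a) × f(c) < 0, new interval: [-0.885000, -0.532500]
Iteration 4:
  c_4 = (-0.885000 + (-0.532500))/2 = -0.708750
  f(c_4) = f(-0.708750) = -0.365330
  f(a) × f(c) ≥ 0, new interval: [-0.708750, -0.532500]
Iteration 5:
  c_5 = (-0.708750 + (-0.532500))/2 = -0.620625
  f(c_5) = f(-0.620625) = 0.220249
  f(a) × f(c) < 0, new interval: [-0.708750, -0.620625]
Iteration 6:
  c_6 = (-0.708750 + (-0.620625))/2 = -0.664687
  f(c_6) = f(-0.664687) = -0.060903
  f(a) × f(c) ≥ 0, new interval: [-0.664687, -0.620625]

After 6 iteration(s), the approximation is c_6 = -0.664687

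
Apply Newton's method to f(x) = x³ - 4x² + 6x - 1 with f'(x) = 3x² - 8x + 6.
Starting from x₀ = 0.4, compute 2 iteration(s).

f(x) = x³ - 4x² + 6x - 1
f'(x) = 3x² - 8x + 6
x₀ = 0.4

Newton-Raphson formula: x_{n+1} = x_n - f(x_n)/f'(x_n)

Iteration 1:
  f(0.400000) = 0.824000
  f'(0.400000) = 3.280000
  x_1 = 0.400000 - 0.824000/3.280000 = 0.148780
Iteration 2:
  f(0.148780) = -0.192566
  f'(0.148780) = 4.876163
  x_2 = 0.148780 - (-0.192566)/4.876163 = 0.188272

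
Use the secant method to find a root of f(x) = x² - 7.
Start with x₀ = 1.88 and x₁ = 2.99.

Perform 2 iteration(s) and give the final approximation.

f(x) = x² - 7
x₀ = 1.88, x₁ = 2.99

Secant formula: x_{n+1} = x_n - f(x_n)(x_n - x_{n-1})/(f(x_n) - f(x_{n-1}))

Iteration 1:
  f(1.880000) = -3.465600
  f(2.990000) = 1.940100
  x_2 = 2.990000 - 1.940100×(2.990000 - 1.880000)/(1.940100 - (-3.465600))
       = 2.591622
Iteration 2:
  f(2.990000) = 1.940100
  f(2.591622) = -0.283494
  x_3 = 2.591622 - (-0.283494)×(2.591622 - 2.990000)/(-0.283494 - 1.940100)
       = 2.642413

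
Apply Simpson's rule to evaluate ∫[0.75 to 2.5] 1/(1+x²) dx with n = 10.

f(x) = 1/(1+x²)
a = 0.75, b = 2.5, n = 10
h = (b - a)/n = 0.175000

Simpson's rule: (h/3)[f(x₀) + 4f(x₁) + 2f(x₂) + ... + f(xₙ)]

x_0 = 0.7500, f(x_0) = 0.640000, coefficient = 1
x_1 = 0.9250, f(x_1) = 0.538902, coefficient = 4
x_2 = 1.1000, f(x_2) = 0.452489, coefficient = 2
x_3 = 1.2750, f(x_3) = 0.380862, coefficient = 4
x_4 = 1.4500, f(x_4) = 0.322321, coefficient = 2
x_5 = 1.6250, f(x_5) = 0.274678, coefficient = 4
x_6 = 1.8000, f(x_6) = 0.235849, coefficient = 2
x_7 = 1.9750, f(x_7) = 0.204056, coefficient = 4
x_8 = 2.1500, f(x_8) = 0.177857, coefficient = 2
x_9 = 2.3250, f(x_9) = 0.156113, coefficient = 4
x_10 = 2.5000, f(x_10) = 0.137931, coefficient = 1

I ≈ (0.175000/3) × 9.373402 = 0.546782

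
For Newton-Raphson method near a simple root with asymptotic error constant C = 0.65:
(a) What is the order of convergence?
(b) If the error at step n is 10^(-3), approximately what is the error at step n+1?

(a) Newton-Raphson has quadratic (order 2) convergence near simple roots.
    This means |e_{n+1}| ≈ C|e_n|².

(b) With |e_n| = 10^(-3) and C = 0.65:
    |e_{n+1}| ≈ 0.65 × (10^(-3))² = 0.65 × 10^(-6)

(a) 2 (quadratic); (b) |e_{n+1}| ≈ 6.500e-07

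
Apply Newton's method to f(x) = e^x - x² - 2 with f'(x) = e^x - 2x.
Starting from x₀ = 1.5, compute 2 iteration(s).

f(x) = e^x - x² - 2
f'(x) = e^x - 2x
x₀ = 1.5

Newton-Raphson formula: x_{n+1} = x_n - f(x_n)/f'(x_n)

Iteration 1:
  f(1.500000) = 0.231689
  f'(1.500000) = 1.481689
  x_1 = 1.500000 - 0.231689/1.481689 = 1.343632
Iteration 2:
  f(1.343632) = 0.027592
  f'(1.343632) = 1.145675
  x_2 = 1.343632 - 0.027592/1.145675 = 1.319548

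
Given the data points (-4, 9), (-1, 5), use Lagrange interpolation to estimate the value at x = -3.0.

Lagrange interpolation formula:
P(x) = Σ yᵢ × Lᵢ(x)
where Lᵢ(x) = Π_{j≠i} (x - xⱼ)/(xᵢ - xⱼ)

L_0(-3.0) = (-3.0 - (-1))/(-4 - (-1)) = 0.666667
L_1(-3.0) = (-3.0 - (-4))/(-1 - (-4)) = 0.333333

P(-3.0) = 9×L_0(-3.0) + 5×L_1(-3.0)
P(-3.0) = 7.666667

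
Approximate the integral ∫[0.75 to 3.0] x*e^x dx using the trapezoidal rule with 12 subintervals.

f(x) = x*e^x
a = 0.75, b = 3.0, n = 12
h = (b - a)/n = 0.187500

Trapezoidal rule: (h/2)[f(x₀) + 2f(x₁) + 2f(x₂) + ... + f(xₙ)]

x_0 = 0.7500, f(x_0) = 1.587750, coefficient = 1
x_1 = 0.9375, f(x_1) = 2.393990, coefficient = 2
x_2 = 1.1250, f(x_2) = 3.465244, coefficient = 2
x_3 = 1.3125, f(x_3) = 4.876529, coefficient = 2
x_4 = 1.5000, f(x_4) = 6.722534, coefficient = 2
x_5 = 1.6875, f(x_5) = 9.122539, coefficient = 2
x_6 = 1.8750, f(x_6) = 12.226536, coefficient = 2
x_7 = 2.0625, f(x_7) = 16.222819, coefficient = 2
x_8 = 2.2500, f(x_8) = 21.347406, coefficient = 2
x_9 = 2.4375, f(x_9) = 27.895710, coefficient = 2
x_10 = 2.6250, f(x_10) = 36.237007, coefficient = 2
x_11 = 2.8125, f(x_11) = 46.832330, coefficient = 2
x_12 = 3.0000, f(x_12) = 60.256611, coefficient = 1

I ≈ (0.187500/2) × 436.529647 = 40.924654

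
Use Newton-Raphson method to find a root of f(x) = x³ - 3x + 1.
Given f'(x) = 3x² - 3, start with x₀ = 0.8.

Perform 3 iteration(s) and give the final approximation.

f(x) = x³ - 3x + 1
f'(x) = 3x² - 3
x₀ = 0.8

Newton-Raphson formula: x_{n+1} = x_n - f(x_n)/f'(x_n)

Iteration 1:
  f(0.800000) = -0.888000
  f'(0.800000) = -1.080000
  x_1 = 0.800000 - (-0.888000)/(-1.080000) = -0.022222
Iteration 2:
  f(-0.022222) = 1.066656
  f'(-0.022222) = -2.998519
  x_2 = -0.022222 - 1.066656/(-2.998519) = 0.333505
Iteration 3:
  f(0.333505) = 0.036578
  f'(0.333505) = -2.666323
  x_3 = 0.333505 - 0.036578/(-2.666323) = 0.347224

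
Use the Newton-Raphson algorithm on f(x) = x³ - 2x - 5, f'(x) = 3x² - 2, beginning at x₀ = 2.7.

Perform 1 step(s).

f(x) = x³ - 2x - 5
f'(x) = 3x² - 2
x₀ = 2.7

Newton-Raphson formula: x_{n+1} = x_n - f(x_n)/f'(x_n)

Iteration 1:
  f(2.700000) = 9.283000
  f'(2.700000) = 19.870000
  x_1 = 2.700000 - 9.283000/19.870000 = 2.232813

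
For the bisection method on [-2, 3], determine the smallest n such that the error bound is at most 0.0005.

We need (b-a)/2^n ≤ 0.0005
(3 - (-2))/2^n ≤ 0.0005
5/2^n ≤ 0.0005
2^n ≥ 10000
n ≥ log₂(10000) = 13.29
n ≥ 14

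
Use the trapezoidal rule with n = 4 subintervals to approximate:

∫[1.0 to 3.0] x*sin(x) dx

f(x) = x*sin(x)
a = 1.0, b = 3.0, n = 4
h = (b - a)/n = 0.500000

Trapezoidal rule: (h/2)[f(x₀) + 2f(x₁) + 2f(x₂) + ... + f(xₙ)]

x_0 = 1.0000, f(x_0) = 0.841471, coefficient = 1
x_1 = 1.5000, f(x_1) = 1.496242, coefficient = 2
x_2 = 2.0000, f(x_2) = 1.818595, coefficient = 2
x_3 = 2.5000, f(x_3) = 1.496180, coefficient = 2
x_4 = 3.0000, f(x_4) = 0.423360, coefficient = 1

I ≈ (0.500000/2) × 10.886866 = 2.721717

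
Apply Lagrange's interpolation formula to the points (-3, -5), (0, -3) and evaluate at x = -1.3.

Lagrange interpolation formula:
P(x) = Σ yᵢ × Lᵢ(x)
where Lᵢ(x) = Π_{j≠i} (x - xⱼ)/(xᵢ - xⱼ)

L_0(-1.3) = (-1.3 - 0)/(-3 - 0) = 0.433333
L_1(-1.3) = (-1.3 - (-3))/(0 - (-3)) = 0.566667

P(-1.3) = (-5)×L_0(-1.3) + (-3)×L_1(-1.3)
P(-1.3) = -3.866667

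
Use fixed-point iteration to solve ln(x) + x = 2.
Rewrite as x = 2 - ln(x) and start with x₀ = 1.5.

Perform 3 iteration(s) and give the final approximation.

Equation: ln(x) + x = 2
Fixed-point form: x = 2 - ln(x)
x₀ = 1.5

x_1 = g(1.500000) = 1.594535
x_2 = g(1.594535) = 1.533418
x_3 = g(1.533418) = 1.572501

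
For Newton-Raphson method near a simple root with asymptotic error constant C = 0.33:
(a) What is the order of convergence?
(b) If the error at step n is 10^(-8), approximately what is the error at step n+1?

(a) Newton-Raphson has quadratic (order 2) convergence near simple roots.
    This means |e_{n+1}| ≈ C|e_n|².

(b) With |e_n| = 10^(-8) and C = 0.33:
    |e_{n+1}| ≈ 0.33 × (10^(-8))² = 0.33 × 10^(-16)

(a) 2 (quadratic); (b) |e_{n+1}| ≈ 3.300e-17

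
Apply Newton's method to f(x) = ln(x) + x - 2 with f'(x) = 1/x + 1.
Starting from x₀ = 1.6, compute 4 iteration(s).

f(x) = ln(x) + x - 2
f'(x) = 1/x + 1
x₀ = 1.6

Newton-Raphson formula: x_{n+1} = x_n - f(x_n)/f'(x_n)

Iteration 1:
  f(1.600000) = 0.070004
  f'(1.600000) = 1.625000
  x_1 = 1.600000 - 0.070004/1.625000 = 1.556921
Iteration 2:
  f(1.556921) = -0.000369
  f'(1.556921) = 1.642293
  x_2 = 1.556921 - (-0.000369)/1.642293 = 1.557146
Iteration 3:
  f(1.557146) = 0.000000
  f'(1.557146) = 1.642201
  x_3 = 1.557146 - 0.000000/1.642201 = 1.557146
Iteration 4:
  f(1.557146) = 0.000000
  f'(1.557146) = 1.642201
  x_4 = 1.557146 - 0.000000/1.642201 = 1.557146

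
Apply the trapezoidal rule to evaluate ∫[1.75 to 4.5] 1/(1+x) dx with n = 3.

f(x) = 1/(1+x)
a = 1.75, b = 4.5, n = 3
h = (b - a)/n = 0.916667

Trapezoidal rule: (h/2)[f(x₀) + 2f(x₁) + 2f(x₂) + ... + f(xₙ)]

x_0 = 1.7500, f(x_0) = 0.363636, coefficient = 1
x_1 = 2.6667, f(x_1) = 0.272727, coefficient = 2
x_2 = 3.5833, f(x_2) = 0.218182, coefficient = 2
x_3 = 4.5000, f(x_3) = 0.181818, coefficient = 1

I ≈ (0.916667/2) × 1.527273 = 0.700000
Exact value: 0.693147
Error: 0.006853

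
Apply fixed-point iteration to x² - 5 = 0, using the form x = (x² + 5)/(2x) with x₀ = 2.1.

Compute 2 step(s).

Equation: x² - 5 = 0
Fixed-point form: x = (x² + 5)/(2x)
x₀ = 2.1

x_1 = g(2.100000) = 2.240476
x_2 = g(2.240476) = 2.236072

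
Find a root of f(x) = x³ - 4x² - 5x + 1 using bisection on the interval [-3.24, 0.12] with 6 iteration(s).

f(x) = x³ - 4x² - 5x + 1
Initial interval: [-3.24, 0.12]

Iteration 1:
  c_1 = (-3.240000 + 0.120000)/2 = -1.560000
  f(c_1) = f(-1.560000) = -4.730816
  f(a) × f(c) ≥ 0, new interval: [-1.560000, 0.120000]
Iteration 2:
  c_2 = (-1.560000 + 0.120000)/2 = -0.720000
  f(c_2) = f(-0.720000) = 2.153152
  f(a) × f(c) < 0, new interval: [-1.560000, -0.720000]
Iteration 3:
  c_3 = (-1.560000 + (-0.720000))/2 = -1.140000
  f(c_3) = f(-1.140000) = 0.020056
  f(a) × f(c) < 0, new interval: [-1.560000, -1.140000]
Iteration 4:
  c_4 = (-1.560000 + (-1.140000))/2 = -1.350000
  f(c_4) = f(-1.350000) = -2.000375
  f(a) × f(c) ≥ 0, new interval: [-1.350000, -1.140000]
Iteration 5:
  c_5 = (-1.350000 + (-1.140000))/2 = -1.245000
  f(c_5) = f(-1.245000) = -0.904881
  f(a) × f(c) ≥ 0, new interval: [-1.245000, -1.140000]
Iteration 6:
  c_6 = (-1.245000 + (-1.140000))/2 = -1.192500
  f(c_6) = f(-1.192500) = -0.421527
  f(a) × f(c) ≥ 0, new interval: [-1.192500, -1.140000]

After 6 iteration(s), the approximation is c_6 = -1.192500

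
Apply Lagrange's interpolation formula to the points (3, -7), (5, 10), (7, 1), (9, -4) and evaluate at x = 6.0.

Lagrange interpolation formula:
P(x) = Σ yᵢ × Lᵢ(x)
where Lᵢ(x) = Π_{j≠i} (x - xⱼ)/(xᵢ - xⱼ)

L_0(6.0) = (6.0 - 5)/(3 - 5) × (6.0 - 7)/(3 - 7) × (6.0 - 9)/(3 - 9) = -0.062500
L_1(6.0) = (6.0 - 3)/(5 - 3) × (6.0 - 7)/(5 - 7) × (6.0 - 9)/(5 - 9) = 0.562500
L_2(6.0) = (6.0 - 3)/(7 - 3) × (6.0 - 5)/(7 - 5) × (6.0 - 9)/(7 - 9) = 0.562500
L_3(6.0) = (6.0 - 3)/(9 - 3) × (6.0 - 5)/(9 - 5) × (6.0 - 7)/(9 - 7) = -0.062500

P(6.0) = (-7)×L_0(6.0) + 10×L_1(6.0) + 1×L_2(6.0) + (-4)×L_3(6.0)
P(6.0) = 6.875000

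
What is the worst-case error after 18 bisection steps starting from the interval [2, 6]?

Bisection error bound: |error| ≤ (b-a)/2^n
|error| ≤ (6 - 2)/2^18 = 4/2^18
|error| ≤ 0.0000152588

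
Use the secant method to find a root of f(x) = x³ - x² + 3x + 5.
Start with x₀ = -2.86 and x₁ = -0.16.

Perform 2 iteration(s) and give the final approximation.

f(x) = x³ - x² + 3x + 5
x₀ = -2.86, x₁ = -0.16

Secant formula: x_{n+1} = x_n - f(x_n)(x_n - x_{n-1})/(f(x_n) - f(x_{n-1}))

Iteration 1:
  f(-2.860000) = -35.153256
  f(-0.160000) = 4.490304
  x_2 = -0.160000 - 4.490304×(-0.160000 - (-2.860000))/(4.490304 - (-35.153256))
       = -0.465821
Iteration 2:
  f(-0.160000) = 4.490304
  f(-0.465821) = 3.284471
  x_3 = -0.465821 - 3.284471×(-0.465821 - (-0.160000))/(3.284471 - 4.490304)
       = -1.298821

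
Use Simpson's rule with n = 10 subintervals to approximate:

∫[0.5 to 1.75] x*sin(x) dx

f(x) = x*sin(x)
a = 0.5, b = 1.75, n = 10
h = (b - a)/n = 0.125000

Simpson's rule: (h/3)[f(x₀) + 4f(x₁) + 2f(x₂) + ... + f(xₙ)]

x_0 = 0.5000, f(x_0) = 0.239713, coefficient = 1
x_1 = 0.6250, f(x_1) = 0.365686, coefficient = 4
x_2 = 0.7500, f(x_2) = 0.511229, coefficient = 2
x_3 = 0.8750, f(x_3) = 0.671601, coefficient = 4
x_4 = 1.0000, f(x_4) = 0.841471, coefficient = 2
x_5 = 1.1250, f(x_5) = 1.015051, coefficient = 4
x_6 = 1.2500, f(x_6) = 1.186231, coefficient = 2
x_7 = 1.3750, f(x_7) = 1.348728, coefficient = 4
x_8 = 1.5000, f(x_8) = 1.496242, coefficient = 2
x_9 = 1.6250, f(x_9) = 1.622613, coefficient = 4
x_10 = 1.7500, f(x_10) = 1.721975, coefficient = 1

I ≈ (0.125000/3) × 30.126750 = 1.255281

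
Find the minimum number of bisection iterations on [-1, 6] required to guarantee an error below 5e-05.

We need (b-a)/2^n ≤ 5e-05
(6 - (-1))/2^n ≤ 5e-05
7/2^n ≤ 5e-05
2^n ≥ 140000
n ≥ log₂(140000) = 17.10
n ≥ 18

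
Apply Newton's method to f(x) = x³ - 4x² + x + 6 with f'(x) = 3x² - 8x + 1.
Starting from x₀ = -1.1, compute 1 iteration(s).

f(x) = x³ - 4x² + x + 6
f'(x) = 3x² - 8x + 1
x₀ = -1.1

Newton-Raphson formula: x_{n+1} = x_n - f(x_n)/f'(x_n)

Iteration 1:
  f(-1.100000) = -1.271000
  f'(-1.100000) = 13.430000
  x_1 = -1.100000 - (-1.271000)/13.430000 = -1.005361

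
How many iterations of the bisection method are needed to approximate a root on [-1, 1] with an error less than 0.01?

We need (b-a)/2^n ≤ 0.01
(1 - (-1))/2^n ≤ 0.01
2/2^n ≤ 0.01
2^n ≥ 200
n ≥ log₂(200) = 7.64
n ≥ 8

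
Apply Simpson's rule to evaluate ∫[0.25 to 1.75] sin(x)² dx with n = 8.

f(x) = sin(x)²
a = 0.25, b = 1.75, n = 8
h = (b - a)/n = 0.187500

Simpson's rule: (h/3)[f(x₀) + 4f(x₁) + 2f(x₂) + ... + f(xₙ)]

x_0 = 0.2500, f(x_0) = 0.061209, coefficient = 1
x_1 = 0.4375, f(x_1) = 0.179502, coefficient = 4
x_2 = 0.6250, f(x_2) = 0.342339, coefficient = 2
x_3 = 0.8125, f(x_3) = 0.527089, coefficient = 4
x_4 = 1.0000, f(x_4) = 0.708073, coefficient = 2
x_5 = 1.1875, f(x_5) = 0.860139, coefficient = 4
x_6 = 1.3750, f(x_6) = 0.962151, coefficient = 2
x_7 = 1.5625, f(x_7) = 0.999931, coefficient = 4
x_8 = 1.7500, f(x_8) = 0.968228, coefficient = 1

I ≈ (0.187500/3) × 15.321206 = 0.957575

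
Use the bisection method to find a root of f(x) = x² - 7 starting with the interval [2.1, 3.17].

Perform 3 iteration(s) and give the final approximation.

f(x) = x² - 7
Initial interval: [2.1, 3.17]

Iteration 1:
  c_1 = (2.100000 + 3.170000)/2 = 2.635000
  f(c_1) = f(2.635000) = -0.056775
  f(a) × f(c) ≥ 0, new interval: [2.635000, 3.170000]
Iteration 2:
  c_2 = (2.635000 + 3.170000)/2 = 2.902500
  f(c_2) = f(2.902500) = 1.424506
  f(a) × f(c) < 0, new interval: [2.635000, 2.902500]
Iteration 3:
  c_3 = (2.635000 + 2.902500)/2 = 2.768750
  f(c_3) = f(2.768750) = 0.665977
  f(a) × f(c) < 0, new interval: [2.635000, 2.768750]

After 3 iteration(s), the approximation is c_3 = 2.768750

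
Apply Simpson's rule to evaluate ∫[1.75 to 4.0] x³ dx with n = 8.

f(x) = x³
a = 1.75, b = 4.0, n = 8
h = (b - a)/n = 0.281250

Simpson's rule: (h/3)[f(x₀) + 4f(x₁) + 2f(x₂) + ... + f(xₙ)]

x_0 = 1.7500, f(x_0) = 5.359375, coefficient = 1
x_1 = 2.0312, f(x_1) = 8.380890, coefficient = 4
x_2 = 2.3125, f(x_2) = 12.366455, coefficient = 2
x_3 = 2.5938, f(x_3) = 17.449554, coefficient = 4
x_4 = 2.8750, f(x_4) = 23.763672, coefficient = 2
x_5 = 3.1562, f(x_5) = 31.442291, coefficient = 4
x_6 = 3.4375, f(x_6) = 40.618896, coefficient = 2
x_7 = 3.7188, f(x_7) = 51.426971, coefficient = 4
x_8 = 4.0000, f(x_8) = 64.000000, coefficient = 1

I ≈ (0.281250/3) × 657.656250 = 61.655273
Exact value: 61.655273
Error: 0.000000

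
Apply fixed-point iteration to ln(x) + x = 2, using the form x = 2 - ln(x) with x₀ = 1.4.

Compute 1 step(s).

Equation: ln(x) + x = 2
Fixed-point form: x = 2 - ln(x)
x₀ = 1.4

x_1 = g(1.400000) = 1.663528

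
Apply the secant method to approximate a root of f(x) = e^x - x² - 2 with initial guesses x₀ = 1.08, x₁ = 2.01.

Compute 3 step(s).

f(x) = e^x - x² - 2
x₀ = 1.08, x₁ = 2.01

Secant formula: x_{n+1} = x_n - f(x_n)(x_n - x_{n-1})/(f(x_n) - f(x_{n-1}))

Iteration 1:
  f(1.080000) = -0.221720
  f(2.010000) = 1.423217
  x_2 = 2.010000 - 1.423217×(2.010000 - 1.080000)/(1.423217 - (-0.221720))
       = 1.205354
Iteration 2:
  f(2.010000) = 1.423217
  f(1.205354) = -0.114937
  x_3 = 1.205354 - (-0.114937)×(1.205354 - 2.010000)/(-0.114937 - 1.423217)
       = 1.265481
Iteration 3:
  f(1.205354) = -0.114937
  f(1.265481) = -0.056645
  x_4 = 1.265481 - (-0.056645)×(1.265481 - 1.205354)/(-0.056645 - (-0.114937))
       = 1.323908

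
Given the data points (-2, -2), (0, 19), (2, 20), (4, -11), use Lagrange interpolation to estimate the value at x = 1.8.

Lagrange interpolation formula:
P(x) = Σ yᵢ × Lᵢ(x)
where Lᵢ(x) = Π_{j≠i} (x - xⱼ)/(xᵢ - xⱼ)

L_0(1.8) = (1.8 - 0)/(-2 - 0) × (1.8 - 2)/(-2 - 2) × (1.8 - 4)/(-2 - 4) = -0.016500
L_1(1.8) = (1.8 - (-2))/(0 - (-2)) × (1.8 - 2)/(0 - 2) × (1.8 - 4)/(0 - 4) = 0.104500
L_2(1.8) = (1.8 - (-2))/(2 - (-2)) × (1.8 - 0)/(2 - 0) × (1.8 - 4)/(2 - 4) = 0.940500
L_3(1.8) = (1.8 - (-2))/(4 - (-2)) × (1.8 - 0)/(4 - 0) × (1.8 - 2)/(4 - 2) = -0.028500

P(1.8) = (-2)×L_0(1.8) + 19×L_1(1.8) + 20×L_2(1.8) + (-11)×L_3(1.8)
P(1.8) = 21.142000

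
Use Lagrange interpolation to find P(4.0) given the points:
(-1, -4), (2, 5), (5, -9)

Lagrange interpolation formula:
P(x) = Σ yᵢ × Lᵢ(x)
where Lᵢ(x) = Π_{j≠i} (x - xⱼ)/(xᵢ - xⱼ)

L_0(4.0) = (4.0 - 2)/(-1 - 2) × (4.0 - 5)/(-1 - 5) = -0.111111
L_1(4.0) = (4.0 - (-1))/(2 - (-1)) × (4.0 - 5)/(2 - 5) = 0.555556
L_2(4.0) = (4.0 - (-1))/(5 - (-1)) × (4.0 - 2)/(5 - 2) = 0.555556

P(4.0) = (-4)×L_0(4.0) + 5×L_1(4.0) + (-9)×L_2(4.0)
P(4.0) = -1.777778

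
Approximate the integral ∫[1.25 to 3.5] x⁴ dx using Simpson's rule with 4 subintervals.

f(x) = x⁴
a = 1.25, b = 3.5, n = 4
h = (b - a)/n = 0.562500

Simpson's rule: (h/3)[f(x₀) + 4f(x₁) + 2f(x₂) + ... + f(xₙ)]

x_0 = 1.2500, f(x_0) = 2.441406, coefficient = 1
x_1 = 1.8125, f(x_1) = 10.792252, coefficient = 4
x_2 = 2.3750, f(x_2) = 31.816650, coefficient = 2
x_3 = 2.9375, f(x_3) = 74.458023, coefficient = 4
x_4 = 3.5000, f(x_4) = 150.062500, coefficient = 1

I ≈ (0.562500/3) × 557.138306 = 104.463432
Exact value: 104.433398
Error: 0.030034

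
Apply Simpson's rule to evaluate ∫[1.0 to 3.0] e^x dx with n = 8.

f(x) = e^x
a = 1.0, b = 3.0, n = 8
h = (b - a)/n = 0.250000

Simpson's rule: (h/3)[f(x₀) + 4f(x₁) + 2f(x₂) + ... + f(xₙ)]

x_0 = 1.0000, f(x_0) = 2.718282, coefficient = 1
x_1 = 1.2500, f(x_1) = 3.490343, coefficient = 4
x_2 = 1.5000, f(x_2) = 4.481689, coefficient = 2
x_3 = 1.7500, f(x_3) = 5.754603, coefficient = 4
x_4 = 2.0000, f(x_4) = 7.389056, coefficient = 2
x_5 = 2.2500, f(x_5) = 9.487736, coefficient = 4
x_6 = 2.5000, f(x_6) = 12.182494, coefficient = 2
x_7 = 2.7500, f(x_7) = 15.642632, coefficient = 4
x_8 = 3.0000, f(x_8) = 20.085537, coefficient = 1

I ≈ (0.250000/3) × 208.411550 = 17.367629
Exact value: 17.367255
Error: 0.000374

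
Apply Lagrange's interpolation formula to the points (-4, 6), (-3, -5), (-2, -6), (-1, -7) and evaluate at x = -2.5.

Lagrange interpolation formula:
P(x) = Σ yᵢ × Lᵢ(x)
where Lᵢ(x) = Π_{j≠i} (x - xⱼ)/(xᵢ - xⱼ)

L_0(-2.5) = (-2.5 - (-3))/(-4 - (-3)) × (-2.5 - (-2))/(-4 - (-2)) × (-2.5 - (-1))/(-4 - (-1)) = -0.062500
L_1(-2.5) = (-2.5 - (-4))/(-3 - (-4)) × (-2.5 - (-2))/(-3 - (-2)) × (-2.5 - (-1))/(-3 - (-1)) = 0.562500
L_2(-2.5) = (-2.5 - (-4))/(-2 - (-4)) × (-2.5 - (-3))/(-2 - (-3)) × (-2.5 - (-1))/(-2 - (-1)) = 0.562500
L_3(-2.5) = (-2.5 - (-4))/(-1 - (-4)) × (-2.5 - (-3))/(-1 - (-3)) × (-2.5 - (-2))/(-1 - (-2)) = -0.062500

P(-2.5) = 6×L_0(-2.5) + (-5)×L_1(-2.5) + (-6)×L_2(-2.5) + (-7)×L_3(-2.5)
P(-2.5) = -6.125000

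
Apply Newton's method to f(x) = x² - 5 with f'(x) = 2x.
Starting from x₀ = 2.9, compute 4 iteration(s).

f(x) = x² - 5
f'(x) = 2x
x₀ = 2.9

Newton-Raphson formula: x_{n+1} = x_n - f(x_n)/f'(x_n)

Iteration 1:
  f(2.900000) = 3.410000
  f'(2.900000) = 5.800000
  x_1 = 2.900000 - 3.410000/5.800000 = 2.312069
Iteration 2:
  f(2.312069) = 0.345663
  f'(2.312069) = 4.624138
  x_2 = 2.312069 - 0.345663/4.624138 = 2.237317
Iteration 3:
  f(2.237317) = 0.005588
  f'(2.237317) = 4.474634
  x_3 = 2.237317 - 0.005588/4.474634 = 2.236068
Iteration 4:
  f(2.236068) = 0.000002
  f'(2.236068) = 4.472137
  x_4 = 2.236068 - 0.000002/4.472137 = 2.236068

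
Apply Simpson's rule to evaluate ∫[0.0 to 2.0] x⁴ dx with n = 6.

f(x) = x⁴
a = 0.0, b = 2.0, n = 6
h = (b - a)/n = 0.333333

Simpson's rule: (h/3)[f(x₀) + 4f(x₁) + 2f(x₂) + ... + f(xₙ)]

x_0 = 0.0000, f(x_0) = 0.000000, coefficient = 1
x_1 = 0.3333, f(x_1) = 0.012346, coefficient = 4
x_2 = 0.6667, f(x_2) = 0.197531, coefficient = 2
x_3 = 1.0000, f(x_3) = 1.000000, coefficient = 4
x_4 = 1.3333, f(x_4) = 3.160494, coefficient = 2
x_5 = 1.6667, f(x_5) = 7.716049, coefficient = 4
x_6 = 2.0000, f(x_6) = 16.000000, coefficient = 1

I ≈ (0.333333/3) × 57.629630 = 6.403292
Exact value: 6.400000
Error: 0.003292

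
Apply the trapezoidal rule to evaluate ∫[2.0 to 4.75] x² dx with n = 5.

f(x) = x²
a = 2.0, b = 4.75, n = 5
h = (b - a)/n = 0.550000

Trapezoidal rule: (h/2)[f(x₀) + 2f(x₁) + 2f(x₂) + ... + f(xₙ)]

x_0 = 2.0000, f(x_0) = 4.000000, coefficient = 1
x_1 = 2.5500, f(x_1) = 6.502500, coefficient = 2
x_2 = 3.1000, f(x_2) = 9.610000, coefficient = 2
x_3 = 3.6500, f(x_3) = 13.322500, coefficient = 2
x_4 = 4.2000, f(x_4) = 17.640000, coefficient = 2
x_5 = 4.7500, f(x_5) = 22.562500, coefficient = 1

I ≈ (0.550000/2) × 120.712500 = 33.195938
Exact value: 33.057292
Error: 0.138646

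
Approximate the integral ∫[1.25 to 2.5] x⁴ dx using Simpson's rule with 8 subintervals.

f(x) = x⁴
a = 1.25, b = 2.5, n = 8
h = (b - a)/n = 0.156250

Simpson's rule: (h/3)[f(x₀) + 4f(x₁) + 2f(x₂) + ... + f(xₙ)]

x_0 = 1.2500, f(x_0) = 2.441406, coefficient = 1
x_1 = 1.4062, f(x_1) = 3.910661, coefficient = 4
x_2 = 1.5625, f(x_2) = 5.960464, coefficient = 2
x_3 = 1.7188, f(x_3) = 8.726716, coefficient = 4
x_4 = 1.8750, f(x_4) = 12.359619, coefficient = 2
x_5 = 2.0312, f(x_5) = 17.023683, coefficient = 4
x_6 = 2.1875, f(x_6) = 22.897720, coefficient = 2
x_7 = 2.3438, f(x_7) = 30.174851, coefficient = 4
x_8 = 2.5000, f(x_8) = 39.062500, coefficient = 1

I ≈ (0.156250/3) × 363.283157 = 18.920998
Exact value: 18.920898
Error: 0.000099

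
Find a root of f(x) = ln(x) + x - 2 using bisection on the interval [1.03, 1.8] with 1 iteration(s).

f(x) = ln(x) + x - 2
Initial interval: [1.03, 1.8]

Iteration 1:
  c_1 = (1.030000 + 1.800000)/2 = 1.415000
  f(c_1) = f(1.415000) = -0.237870
  f(a) × f(c) ≥ 0, new interval: [1.415000, 1.800000]

After 1 iteration(s), the approximation is c_1 = 1.415000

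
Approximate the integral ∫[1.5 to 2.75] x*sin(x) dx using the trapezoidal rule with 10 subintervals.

f(x) = x*sin(x)
a = 1.5, b = 2.75, n = 10
h = (b - a)/n = 0.125000

Trapezoidal rule: (h/2)[f(x₀) + 2f(x₁) + 2f(x₂) + ... + f(xₙ)]

x_0 = 1.5000, f(x_0) = 1.496242, coefficient = 1
x_1 = 1.6250, f(x_1) = 1.622613, coefficient = 2
x_2 = 1.7500, f(x_2) = 1.721975, coefficient = 2
x_3 = 1.8750, f(x_3) = 1.788911, coefficient = 2
x_4 = 2.0000, f(x_4) = 1.818595, coefficient = 2
x_5 = 2.1250, f(x_5) = 1.806930, coefficient = 2
x_6 = 2.2500, f(x_6) = 1.750665, coefficient = 2
x_7 = 2.3750, f(x_7) = 1.647502, coefficient = 2
x_8 = 2.5000, f(x_8) = 1.496180, coefficient = 2
x_9 = 2.6250, f(x_9) = 1.296541, coefficient = 2
x_10 = 2.7500, f(x_10) = 1.049568, coefficient = 1

I ≈ (0.125000/2) × 32.445634 = 2.027852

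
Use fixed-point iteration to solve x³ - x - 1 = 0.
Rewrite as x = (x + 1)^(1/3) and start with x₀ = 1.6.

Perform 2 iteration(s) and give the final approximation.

Equation: x³ - x - 1 = 0
Fixed-point form: x = (x + 1)^(1/3)
x₀ = 1.6

x_1 = g(1.600000) = 1.375069
x_2 = g(1.375069) = 1.334214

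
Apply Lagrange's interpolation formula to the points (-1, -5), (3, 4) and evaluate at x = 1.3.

Lagrange interpolation formula:
P(x) = Σ yᵢ × Lᵢ(x)
where Lᵢ(x) = Π_{j≠i} (x - xⱼ)/(xᵢ - xⱼ)

L_0(1.3) = (1.3 - 3)/(-1 - 3) = 0.425000
L_1(1.3) = (1.3 - (-1))/(3 - (-1)) = 0.575000

P(1.3) = (-5)×L_0(1.3) + 4×L_1(1.3)
P(1.3) = 0.175000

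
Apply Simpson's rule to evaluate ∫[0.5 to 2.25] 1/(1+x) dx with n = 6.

f(x) = 1/(1+x)
a = 0.5, b = 2.25, n = 6
h = (b - a)/n = 0.291667

Simpson's rule: (h/3)[f(x₀) + 4f(x₁) + 2f(x₂) + ... + f(xₙ)]

x_0 = 0.5000, f(x_0) = 0.666667, coefficient = 1
x_1 = 0.7917, f(x_1) = 0.558140, coefficient = 4
x_2 = 1.0833, f(x_2) = 0.480000, coefficient = 2
x_3 = 1.3750, f(x_3) = 0.421053, coefficient = 4
x_4 = 1.6667, f(x_4) = 0.375000, coefficient = 2
x_5 = 1.9583, f(x_5) = 0.338028, coefficient = 4
x_6 = 2.2500, f(x_6) = 0.307692, coefficient = 1

I ≈ (0.291667/3) × 7.953240 = 0.773232
Exact value: 0.773190
Error: 0.000042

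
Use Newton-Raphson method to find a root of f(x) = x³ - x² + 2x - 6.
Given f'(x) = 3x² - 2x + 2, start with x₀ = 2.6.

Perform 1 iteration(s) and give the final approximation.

f(x) = x³ - x² + 2x - 6
f'(x) = 3x² - 2x + 2
x₀ = 2.6

Newton-Raphson formula: x_{n+1} = x_n - f(x_n)/f'(x_n)

Iteration 1:
  f(2.600000) = 10.016000
  f'(2.600000) = 17.080000
  x_1 = 2.600000 - 10.016000/17.080000 = 2.013583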